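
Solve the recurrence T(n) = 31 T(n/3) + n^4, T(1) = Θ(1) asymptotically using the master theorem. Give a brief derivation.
T(n) = Θ(n^4)

log_3 31 ≈ 3.126. f(n) = n^4 dominates n^(log_3 31) since 4 > 3.126, and the regularity condition a·f(n/b) = 31·(n/3)^4 = (31/81)·n^4 ≤ c·f(n) holds with c = 31/81 ≈ 0.383 < 1. So this is Case 3: T(n) = Θ(f(n)) = Θ(n^4).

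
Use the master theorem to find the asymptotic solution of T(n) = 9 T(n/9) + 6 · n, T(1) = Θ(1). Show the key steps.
T(n) = Θ(n log n)

log_9 9 = 1, and f(n) = 6 · n = Θ(n^(log_9 9)). This is Case 2 of the master theorem: T(n) = Θ(f(n) · log n) = Θ(n log n).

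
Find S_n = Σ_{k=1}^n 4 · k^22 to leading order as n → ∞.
S_n ~ 4 · n^23 / 23

By integral comparison (Euler-Maclaurin), Σ_{k=1}^n 4 · k^22 = 4 · ∫_0^n x^22 dx + O(n^22) = 4 · n^23/23 + O(n^22). (Equivalently, Faulhaber's formula gives the same leading term.)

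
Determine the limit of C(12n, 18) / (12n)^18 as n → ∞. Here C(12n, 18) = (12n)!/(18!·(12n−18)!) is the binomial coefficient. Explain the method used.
lim = 1/18! = 1/6402373705728000

With N = 12n → ∞: C(N, 18) / N^18 = [N(N−1)…(N−17)] / (18! · N^18) = (1/18!) · 1 · (1 − 1/(12n)) · … · (1 − 17/(12n)). Each factor → 1 as N → ∞, so the limit is 1/18! = 1/6402373705728000.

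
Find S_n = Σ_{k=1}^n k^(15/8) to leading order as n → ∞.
S_n ~ (8/23) · n^(23/8)

Integral comparison: Σ_{k=1}^n k^(15/8) = ∫_0^n x^(15/8) dx + O(n^(15/8)). The integral is n^(1 + 15/8) / (1 + 15/8) = n^((15+8)/8) / ((15+8)/8) = (8/23) · n^(23/8).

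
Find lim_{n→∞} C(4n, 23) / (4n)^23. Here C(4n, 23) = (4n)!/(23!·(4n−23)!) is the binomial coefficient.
lim = 1/23! = 1/25852016738884976640000

With N = 4n → ∞: C(N, 23) / N^23 = [N(N−1)…(N−22)] / (23! · N^23) = (1/23!) · 1 · (1 − 1/(4n)) · … · (1 − 22/(4n)). Each factor → 1 as N → ∞, so the limit is 1/23! = 1/25852016738884976640000.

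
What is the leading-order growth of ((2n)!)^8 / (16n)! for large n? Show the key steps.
((2n)!)^8/(16n)! ~ ((2π·2n)^(7/2) / sqrt(8)) · 8^(−8·2n)  →  0

Write N = 2n. Stirling: N! ~ sqrt(2π N)(N/e)^N and (8N)! ~ sqrt(2π·8N)·(8N/e)^(8N).
  (N!)^8/(8N)! ~ (2π N)^(8/2) (N/e)^(8N) / [sqrt(2π·8N) (8N/e)^(8N)]
     = (2π N)^(8/2) / sqrt(2π·8N) · (N/(8N))^(8N)
     = (2π N)^((8−1)/2) / sqrt(8) · 8^(−8N).
Since 8^8 > 1, the factor 8^(−8N) decays exponentially, so the ratio → 0. Substituting N = 2n gives the stated form.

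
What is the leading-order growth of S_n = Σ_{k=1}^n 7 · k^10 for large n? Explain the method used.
S_n ~ 7 · n^11 / 11

By integral comparison (Euler-Maclaurin), Σ_{k=1}^n 7 · k^10 = 7 · ∫_0^n x^10 dx + O(n^10) = 7 · n^11/11 + O(n^10). (Equivalently, Faulhaber's formula gives the same leading term.)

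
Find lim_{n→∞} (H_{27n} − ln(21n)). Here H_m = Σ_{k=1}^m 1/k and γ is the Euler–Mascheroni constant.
lim = ln(9/7) + γ

By Euler-Maclaurin, H_m = ln m + γ + O(1/m). So
  H_{27n} − ln(21n) = ln(27n) + γ − ln(21n) + O(1/n)
                       = ln(27/21) + γ + O(1/n).
Hence the limit is ln(27/21) + γ (= ln(9/7)).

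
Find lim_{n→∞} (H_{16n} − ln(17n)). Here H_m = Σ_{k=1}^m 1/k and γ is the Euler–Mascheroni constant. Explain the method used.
lim = ln(16/17) + γ

By Euler-Maclaurin, H_m = ln m + γ + O(1/m). So
  H_{16n} − ln(17n) = ln(16n) + γ − ln(17n) + O(1/n)
                       = ln(16/17) + γ + O(1/n).
Hence the limit is ln(16/17) + γ.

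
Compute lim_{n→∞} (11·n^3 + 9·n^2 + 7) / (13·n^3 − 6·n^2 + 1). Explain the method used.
lim = 11/13

For large n the leading n^3 terms dominate both numerator and denominator. Dividing top and bottom by n^3, every other term tends to 0, leaving 11/13.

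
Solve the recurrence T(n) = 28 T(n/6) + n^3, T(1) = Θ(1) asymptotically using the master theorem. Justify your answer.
T(n) = Θ(n^3)

log_6 28 ≈ 1.860. f(n) = n^3 dominates n^(log_6 28) since 3 > 1.860, and the regularity condition a·f(n/b) = 28·(n/6)^3 = (28/216)·n^3 ≤ c·f(n) holds with c = 28/216 ≈ 0.13 < 1. So this is Case 3: T(n) = Θ(f(n)) = Θ(n^3).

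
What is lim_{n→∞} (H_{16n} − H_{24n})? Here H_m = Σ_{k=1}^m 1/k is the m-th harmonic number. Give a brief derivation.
lim = ln(16/24) = ln(2/3)

Euler-Maclaurin gives H_m = ln m + γ + 1/(2m) + O(1/m^2). The γ and O(1/m) terms cancel in the difference:
  H_{16n} − H_{24n} = ln(16n) − ln(24n) + O(1/n) = ln(16/24) + O(1/n).
Hence the limit is ln(16/24) = ln(2/3).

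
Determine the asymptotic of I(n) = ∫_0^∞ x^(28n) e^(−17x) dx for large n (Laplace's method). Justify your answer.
I(n) ~ (sqrt(2π·28n) / 17) · (28n/(17e))^(28n)

Write the integrand as exp(28n ln x − 17x) and set f(x) = 28n ln x − 17x. Then f'(x) = 28n/x − 17 = 0 at x* = 28n/17, and f''(x*) = −28n/x*^2 = −17^2/(28n). Laplace's method (interior maximum) gives
  I(n) ~ e^(f(x*)) · sqrt(2π / |f''(x*)|)
        = exp(28n ln(28n/17) − 28n) · sqrt(2π · 28n / 17^2)
        = (28n/17)^(28n) e^(−28n) · sqrt(2π·28n) / 17
        = (sqrt(2π·28n) / 17) · (28n/(17e))^(28n).
This matches Γ(28n+1)/17^(28n+1) with Stirling applied to Γ.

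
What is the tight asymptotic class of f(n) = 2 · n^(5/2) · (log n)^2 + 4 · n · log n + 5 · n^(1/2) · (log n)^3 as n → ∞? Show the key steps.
f(n) ∈ Θ(n^(5/2) · (log n)^2)

Compare the terms by growth order. For large n, n^a · (log n)^b dominates n^a' · (log n)^b' iff a > a', or (a = a' and b > b'). Ranking the 3 terms shows the dominant one is 2 · n^(5/2) · (log n)^2. Hence f(n) ∈ Θ(n^(5/2) · (log n)^2).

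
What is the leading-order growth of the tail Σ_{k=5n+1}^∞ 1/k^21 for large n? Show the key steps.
Σ_{k>5n} 1/k^21 ~ 1/(20 · (5n)^20)

Compare to the integral: ∫_{5n}^∞ x^(−21) dx = [−x^(−20)/20]_{5n}^∞ = 1/((21−1)·(5n)^20). Euler-Maclaurin then gives
  Σ_{k>5n} 1/k^21 = ∫_{5n}^∞ dx/x^21 − 1/(2·(5n)^21) + O(1/(5n)^22).
(Equivalently this is ζ(21) − Σ_{k≤5n} 1/k^21.)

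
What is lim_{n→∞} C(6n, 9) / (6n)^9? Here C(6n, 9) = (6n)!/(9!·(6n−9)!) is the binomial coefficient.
lim = 1/9! = 1/362880

With N = 6n → ∞: C(N, 9) / N^9 = [N(N−1)…(N−8)] / (9! · N^9) = (1/9!) · 1 · (1 − 1/(6n)) · … · (1 − 8/(6n)). Each factor → 1 as N → ∞, so the limit is 1/9! = 1/362880.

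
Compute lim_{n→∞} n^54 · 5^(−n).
lim = 0

Exponentials with base > 1 dominate every fixed polynomial: for any fixed c, n^c / 5^n → 0 as n → ∞ (e.g. by the ratio test, or by writing 5^n = e^(n ln 5) and noting e^(n ln 5) / n^c → ∞). Hence n^54 · 5^(−n) = n^54 / 5^n → 0.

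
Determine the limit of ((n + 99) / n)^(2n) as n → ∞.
lim = e^198

Rewrite as (1 + 99/n)^(2n). By the standard limit (1 + x/n)^n → e^x, we have (1 + 99/n)^n → e^99, and raising to the 2nd power gives e^198.
More precisely, ln[(1 + 99/n)^(2n)] = 2n · ln(1 + 99/n) = 2n · (99/n + O(1/n^2)) = 198 + O(1/n) → 198.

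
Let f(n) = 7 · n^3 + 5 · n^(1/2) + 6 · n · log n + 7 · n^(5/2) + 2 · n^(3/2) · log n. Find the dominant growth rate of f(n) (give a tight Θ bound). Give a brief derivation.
f(n) ∈ Θ(n^3)

Compare the terms by growth order. For large n, n^a · (log n)^b dominates n^a' · (log n)^b' iff a > a', or (a = a' and b > b'). Ranking the 5 terms shows the dominant one is 7 · n^3. Hence f(n) ∈ Θ(n^3).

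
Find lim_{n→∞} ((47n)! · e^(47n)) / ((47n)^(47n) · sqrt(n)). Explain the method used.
lim = sqrt(2π·47)

Stirling: (47n)! ~ sqrt(2π·47n) · (47n/e)^(47n). Hence
  (47n)! · e^(47n) / (47n)^(47n) ~ sqrt(2π·47n).
Dividing by sqrt(n): sqrt(2π·47n) / sqrt(n) = sqrt(2π·47) · n^((1−1)/2), so the limit is sqrt(2π·47).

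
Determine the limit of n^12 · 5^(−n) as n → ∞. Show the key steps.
lim = 0

Exponentials with base > 1 dominate every fixed polynomial: for any fixed c, n^c / 5^n → 0 as n → ∞ (e.g. by the ratio test, or by writing 5^n = e^(n ln 5) and noting e^(n ln 5) / n^c → ∞). Hence n^12 · 5^(−n) = n^12 / 5^n → 0.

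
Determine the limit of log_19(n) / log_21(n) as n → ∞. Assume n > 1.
lim = ln(21) / ln(19) = log_19(21)

Change of base: log_19(n) = ln n / ln 19 and log_21(n) = ln n / ln 21. The ratio is (ln n / ln 19) · (ln 21 / ln n) = ln 21 / ln 19, a constant independent of n. So the limit is ln 21 / ln 19 = log_19(21).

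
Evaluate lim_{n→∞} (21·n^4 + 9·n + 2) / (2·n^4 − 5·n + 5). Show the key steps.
lim = 21/2

For large n the leading n^4 terms dominate both numerator and denominator. Dividing top and bottom by n^4, every other term tends to 0, leaving 21/2.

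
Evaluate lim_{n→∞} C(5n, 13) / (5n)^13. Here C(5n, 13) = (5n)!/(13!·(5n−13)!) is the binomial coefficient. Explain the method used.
lim = 1/13! = 1/6227020800

With N = 5n → ∞: C(N, 13) / N^13 = [N(N−1)…(N−12)] / (13! · N^13) = (1/13!) · 1 · (1 − 1/(5n)) · … · (1 − 12/(5n)). Each factor → 1 as N → ∞, so the limit is 1/13! = 1/6227020800.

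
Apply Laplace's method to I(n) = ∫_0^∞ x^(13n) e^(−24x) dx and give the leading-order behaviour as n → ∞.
I(n) ~ (sqrt(2π·13n) / 24) · (13n/(24e))^(13n)

Write the integrand as exp(13n ln x − 24x) and set f(x) = 13n ln x − 24x. Then f'(x) = 13n/x − 24 = 0 at x* = 13n/24, and f''(x*) = −13n/x*^2 = −24^2/(13n). Laplace's method (interior maximum) gives
  I(n) ~ e^(f(x*)) · sqrt(2π / |f''(x*)|)
        = exp(13n ln(13n/24) − 13n) · sqrt(2π · 13n / 24^2)
        = (13n/24)^(13n) e^(−13n) · sqrt(2π·13n) / 24
        = (sqrt(2π·13n) / 24) · (13n/(24e))^(13n).
This matches Γ(13n+1)/24^(13n+1) with Stirling applied to Γ.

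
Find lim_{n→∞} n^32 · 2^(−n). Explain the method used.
lim = 0

Exponentials with base > 1 dominate every fixed polynomial: for any fixed c, n^c / 2^n → 0 as n → ∞ (e.g. by the ratio test, or by writing 2^n = e^(n ln 2) and noting e^(n ln 2) / n^c → ∞). Hence n^32 · 2^(−n) = n^32 / 2^n → 0.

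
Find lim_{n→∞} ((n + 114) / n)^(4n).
lim = e^456

Rewrite as (1 + 114/n)^(4n). By the standard limit (1 + x/n)^n → e^x, we have (1 + 114/n)^n → e^114, and raising to the 4th power gives e^456.
More precisely, ln[(1 + 114/n)^(4n)] = 4n · ln(1 + 114/n) = 4n · (114/n + O(1/n^2)) = 456 + O(1/n) → 456.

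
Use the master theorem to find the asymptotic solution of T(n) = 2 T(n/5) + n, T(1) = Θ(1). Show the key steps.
T(n) = Θ(n)

log_5 2 ≈ 0.431. f(n) = n dominates n^(log_5 2) since 1 > 0.431, and the regularity condition a·f(n/b) = 2·(n/5)^1 = (2/5)·n ≤ c·f(n) holds with c = 2/5 ≈ 0.4 < 1. So this is Case 3: T(n) = Θ(f(n)) = Θ(n).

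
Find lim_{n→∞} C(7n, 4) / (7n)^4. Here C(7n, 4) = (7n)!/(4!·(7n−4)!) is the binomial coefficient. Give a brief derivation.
lim = 1/4! = 1/24

With N = 7n → ∞: C(N, 4) / N^4 = [N(N−1)…(N−3)] / (4! · N^4) = (1/4!) · 1 · (1 − 1/(7n)) · (1 − 2/(7n)) · (1 − 3/(7n)). Each factor → 1 as N → ∞, so the limit is 1/4! = 1/24.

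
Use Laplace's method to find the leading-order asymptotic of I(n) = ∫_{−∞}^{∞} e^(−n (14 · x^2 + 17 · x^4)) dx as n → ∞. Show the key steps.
I(n) ~ sqrt(π/(14n))

φ(x) = 14 · x^2 + 17 · x^4 has its unique global minimum at x* = 0 (since φ'(x) = 28x + 68x^3 = 0 only at x = 0 for real x with both coefficients positive, and φ → ∞ as |x| → ∞). At x* = 0, φ(0) = 0 and φ''(0) = 28. Laplace's method then gives
  I(n) ~ sqrt(2π / (n · φ''(0))) · e^(−n φ(0)) = sqrt(2π / (28n)) = sqrt(π/(14n)).
The 17 · x^4 term contributes only at subleading order (an O(1/n) relative correction).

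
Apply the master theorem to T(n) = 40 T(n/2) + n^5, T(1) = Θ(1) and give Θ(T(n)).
T(n) = Θ(n^(log_2 40))

Master theorem: compare f(n) = n^5 to n^(log_2 40) where log_2 40 ≈ 5.322. Since 5 < log_2 40, we have f(n) = O(n^(log_2 40 − ε)) for some ε > 0 — Case 1. Hence T(n) = Θ(n^(log_2 40)).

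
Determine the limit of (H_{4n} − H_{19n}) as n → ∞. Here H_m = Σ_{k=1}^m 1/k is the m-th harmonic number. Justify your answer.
lim = ln(4/19)

Euler-Maclaurin gives H_m = ln m + γ + 1/(2m) + O(1/m^2). The γ and O(1/m) terms cancel in the difference:
  H_{4n} − H_{19n} = ln(4n) − ln(19n) + O(1/n) = ln(4/19) + O(1/n).
Hence the limit is ln(4/19).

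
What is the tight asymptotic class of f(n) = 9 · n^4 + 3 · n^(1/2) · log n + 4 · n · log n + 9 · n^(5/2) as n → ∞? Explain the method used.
f(n) ∈ Θ(n^4)

Compare the terms by growth order. For large n, n^a · (log n)^b dominates n^a' · (log n)^b' iff a > a', or (a = a' and b > b'). Ranking the 4 terms shows the dominant one is 9 · n^4. Hence f(n) ∈ Θ(n^4).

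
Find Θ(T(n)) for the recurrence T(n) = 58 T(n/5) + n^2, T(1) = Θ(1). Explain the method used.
T(n) = Θ(n^(log_5 58))

Master theorem: compare f(n) = n^2 to n^(log_5 58) where log_5 58 ≈ 2.523. Since 2 < log_5 58, we have f(n) = O(n^(log_5 58 − ε)) for some ε > 0 — Case 1. Hence T(n) = Θ(n^(log_5 58)).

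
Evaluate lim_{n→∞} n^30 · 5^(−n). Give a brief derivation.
lim = 0

Exponentials with base > 1 dominate every fixed polynomial: for any fixed c, n^c / 5^n → 0 as n → ∞ (e.g. by the ratio test, or by writing 5^n = e^(n ln 5) and noting e^(n ln 5) / n^c → ∞). Hence n^30 · 5^(−n) = n^30 / 5^n → 0.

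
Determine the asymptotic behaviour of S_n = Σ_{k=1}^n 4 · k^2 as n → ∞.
S_n ~ 4 · n^3 / 3

By integral comparison (Euler-Maclaurin), Σ_{k=1}^n 4 · k^2 = 4 · ∫_0^n x^2 dx + O(n^2) = 4 · n^3/3 + O(n^2). (Equivalently, Faulhaber's formula gives the same leading term.)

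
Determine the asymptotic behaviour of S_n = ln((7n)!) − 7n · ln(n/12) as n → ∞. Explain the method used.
S_n ~ 7n · (ln 84 − 1) + O(ln n)

Stirling: ln((7n)!) = 7n ln(7n) − 7n + O(ln n).
  S_n = 7n ln(7n) − 7n − 7n ln(n/12) + O(ln n)
      = 7n ln(7n) − 7n ln n + 7n ln 12 − 7n + O(ln n)
      = 7n ln 7 + 7n ln 12 − 7n + O(ln n)
      = 7n (ln 84 − 1) + O(ln n).
Numerically ln(84) − 1 ≈ 3.4308.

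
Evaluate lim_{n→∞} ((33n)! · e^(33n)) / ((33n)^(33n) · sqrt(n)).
lim = sqrt(2π·33)

Stirling: (33n)! ~ sqrt(2π·33n) · (33n/e)^(33n). Hence
  (33n)! · e^(33n) / (33n)^(33n) ~ sqrt(2π·33n).
Dividing by sqrt(n): sqrt(2π·33n) / sqrt(n) = sqrt(2π·33) · n^((1−1)/2), so the limit is sqrt(2π·33).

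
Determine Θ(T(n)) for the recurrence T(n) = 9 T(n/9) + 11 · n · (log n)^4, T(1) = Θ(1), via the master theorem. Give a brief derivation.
T(n) = Θ(n · (log n)^5)

Here log_9 9 = 1 and f(n) = 11 · n · (log n)^4 = Θ(n^(log_9 9) · (log n)^4). This is the extended Case 2 of the master theorem (f matches the critical exponent up to log factors), giving T(n) = Θ(n^(log_9 9) · (log n)^(4+1)) = Θ(n · (log n)^5).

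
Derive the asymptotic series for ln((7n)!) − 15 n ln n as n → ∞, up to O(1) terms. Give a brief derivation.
ln((7n)!) − 15 n ln n = −8 n ln n + 7(ln 7 − 1) n + (1/2) ln(2π·7n) + O(1/n)

Stirling: ln((7n)!) = 7n ln(7n) − 7n + (1/2) ln(2π·7n) + O(1/n).
Expand 7n ln(7n) = 7n (ln n + ln 7) = 7n ln n + 7n ln 7.
Subtract 15n ln n: leading term is (7 − 15) n ln n = −8 n ln n. The next term is 7n ln 7 − 7n = 7(ln 7 − 1) n. Then the (1/2) ln(2π·7n) correction.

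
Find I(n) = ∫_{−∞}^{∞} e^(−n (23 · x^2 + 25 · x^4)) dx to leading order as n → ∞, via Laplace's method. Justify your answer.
I(n) ~ sqrt(π/(23n))

φ(x) = 23 · x^2 + 25 · x^4 has its unique global minimum at x* = 0 (since φ'(x) = 46x + 100x^3 = 0 only at x = 0 for real x with both coefficients positive, and φ → ∞ as |x| → ∞). At x* = 0, φ(0) = 0 and φ''(0) = 46. Laplace's method then gives
  I(n) ~ sqrt(2π / (n · φ''(0))) · e^(−n φ(0)) = sqrt(2π / (46n)) = sqrt(π/(23n)).
The 25 · x^4 term contributes only at subleading order (an O(1/n) relative correction).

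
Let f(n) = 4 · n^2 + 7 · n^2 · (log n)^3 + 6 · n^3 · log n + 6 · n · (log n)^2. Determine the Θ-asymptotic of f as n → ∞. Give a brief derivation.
f(n) ∈ Θ(n^3 · log n)

Compare the terms by growth order. For large n, n^a · (log n)^b dominates n^a' · (log n)^b' iff a > a', or (a = a' and b > b'). Ranking the 4 terms shows the dominant one is 6 · n^3 · log n. Hence f(n) ∈ Θ(n^3 · log n).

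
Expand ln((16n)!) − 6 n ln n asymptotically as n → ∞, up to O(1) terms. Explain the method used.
ln((16n)!) − 6 n ln n = 10 n ln n + 16(ln 16 − 1) n + (1/2) ln(2π·16n) + O(1/n)

Stirling: ln((16n)!) = 16n ln(16n) − 16n + (1/2) ln(2π·16n) + O(1/n).
Expand 16n ln(16n) = 16n (ln n + ln 16) = 16n ln n + 16n ln 16.
Subtract 6n ln n: leading term is (16 − 6) n ln n = 10 n ln n. The next term is 16n ln 16 − 16n = 16(ln 16 − 1) n. Then the (1/2) ln(2π·16n) correction.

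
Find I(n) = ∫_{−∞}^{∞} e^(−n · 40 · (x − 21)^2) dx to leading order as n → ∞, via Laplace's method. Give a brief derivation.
I(n) = sqrt(π/(40n))

Here φ(x) = 40 · (x − 21)^2 has its unique minimum at x* = 21 with φ(x*) = 0 and φ''(x*) = 80. Laplace's method gives
  I(n) ~ e^(−n φ(x*)) · sqrt(2π / (n · φ''(x*))) = sqrt(2π / (80n)) = sqrt(π/(40n)).
This is exact: substituting u = (x − 21)·sqrt(40n) gives I(n) = (1/sqrt(40n)) ∫_{−∞}^{∞} e^(−u^2) du = sqrt(π/(40n)).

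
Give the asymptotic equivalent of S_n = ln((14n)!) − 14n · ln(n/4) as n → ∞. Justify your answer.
S_n ~ 14n · (ln 56 − 1) + O(ln n)

Stirling: ln((14n)!) = 14n ln(14n) − 14n + O(ln n).
  S_n = 14n ln(14n) − 14n − 14n ln(n/4) + O(ln n)
      = 14n ln(14n) − 14n ln n + 14n ln 4 − 14n + O(ln n)
      = 14n ln 14 + 14n ln 4 − 14n + O(ln n)
      = 14n (ln 56 − 1) + O(ln n).
Numerically ln(56) − 1 ≈ 3.0254.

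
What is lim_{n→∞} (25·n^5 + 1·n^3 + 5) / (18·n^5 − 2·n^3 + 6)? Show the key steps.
lim = 25/18

For large n the leading n^5 terms dominate both numerator and denominator. Dividing top and bottom by n^5, every other term tends to 0, leaving 25/18.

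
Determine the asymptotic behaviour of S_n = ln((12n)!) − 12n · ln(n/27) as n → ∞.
S_n ~ 12n · (ln 324 − 1) + O(ln n)

Stirling: ln((12n)!) = 12n ln(12n) − 12n + O(ln n).
  S_n = 12n ln(12n) − 12n − 12n ln(n/27) + O(ln n)
      = 12n ln(12n) − 12n ln n + 12n ln 27 − 12n + O(ln n)
      = 12n ln 12 + 12n ln 27 − 12n + O(ln n)
      = 12n (ln 324 − 1) + O(ln n).
Numerically ln(324) − 1 ≈ 4.7807.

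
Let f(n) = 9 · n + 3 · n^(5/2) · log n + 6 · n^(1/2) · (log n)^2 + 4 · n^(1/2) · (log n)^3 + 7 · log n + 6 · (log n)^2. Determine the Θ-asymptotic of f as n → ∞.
f(n) ∈ Θ(n^(5/2) · log n)

Compare the terms by growth order. For large n, n^a · (log n)^b dominates n^a' · (log n)^b' iff a > a', or (a = a' and b > b'). Ranking the 6 terms shows the dominant one is 3 · n^(5/2) · log n. Hence f(n) ∈ Θ(n^(5/2) · log n).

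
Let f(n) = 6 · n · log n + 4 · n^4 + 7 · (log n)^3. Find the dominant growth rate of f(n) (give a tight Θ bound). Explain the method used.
f(n) ∈ Θ(n^4)

Compare the terms by growth order. For large n, n^a · (log n)^b dominates n^a' · (log n)^b' iff a > a', or (a = a' and b > b'). Ranking the 3 terms shows the dominant one is 4 · n^4. Hence f(n) ∈ Θ(n^4).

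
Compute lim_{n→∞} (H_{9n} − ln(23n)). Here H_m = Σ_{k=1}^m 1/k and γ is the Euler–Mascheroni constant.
lim = ln(9/23) + γ

By Euler-Maclaurin, H_m = ln m + γ + O(1/m). So
  H_{9n} − ln(23n) = ln(9n) + γ − ln(23n) + O(1/n)
                       = ln(9/23) + γ + O(1/n).
Hence the limit is ln(9/23) + γ.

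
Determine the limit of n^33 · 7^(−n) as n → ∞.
lim = 0

Exponentials with base > 1 dominate every fixed polynomial: for any fixed c, n^c / 7^n → 0 as n → ∞ (e.g. by the ratio test, or by writing 7^n = e^(n ln 7) and noting e^(n ln 7) / n^c → ∞). Hence n^33 · 7^(−n) = n^33 / 7^n → 0.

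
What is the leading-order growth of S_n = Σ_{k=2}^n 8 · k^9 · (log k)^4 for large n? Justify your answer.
S_n ~ 4 · n^10 · (log n)^4 / 5

By integral comparison, S_n = ∫_1^n 8 · x^9 · (log x)^4 dx + O(n^9 · (log n)^4). For the integral, the leading term of ∫_1^n x^9 (log x)^4 dx is n^10/10 · (log n)^4 (by repeated integration by parts; each step lowers the log-exponent and produces a relatively O(1/log n) correction). Hence S_n ~ 4 · n^10 · (log n)^4 / 5.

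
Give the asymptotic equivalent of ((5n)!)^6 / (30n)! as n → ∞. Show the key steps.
((5n)!)^6/(30n)! ~ ((2π·5n)^(5/2) / sqrt(6)) · 6^(−6·5n)  →  0

Write N = 5n. Stirling: N! ~ sqrt(2π N)(N/e)^N and (6N)! ~ sqrt(2π·6N)·(6N/e)^(6N).
  (N!)^6/(6N)! ~ (2π N)^(6/2) (N/e)^(6N) / [sqrt(2π·6N) (6N/e)^(6N)]
     = (2π N)^(6/2) / sqrt(2π·6N) · (N/(6N))^(6N)
     = (2π N)^((6−1)/2) / sqrt(6) · 6^(−6N).
Since 6^6 > 1, the factor 6^(−6N) decays exponentially, so the ratio → 0. Substituting N = 5n gives the stated form.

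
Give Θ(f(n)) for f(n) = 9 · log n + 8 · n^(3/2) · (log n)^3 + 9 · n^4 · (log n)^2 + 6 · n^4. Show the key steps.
f(n) ∈ Θ(n^4 · (log n)^2)

Compare the terms by growth order. For large n, n^a · (log n)^b dominates n^a' · (log n)^b' iff a > a', or (a = a' and b > b'). Ranking the 4 terms shows the dominant one is 9 · n^4 · (log n)^2. Hence f(n) ∈ Θ(n^4 · (log n)^2).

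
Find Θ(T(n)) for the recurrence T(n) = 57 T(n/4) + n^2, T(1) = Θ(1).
T(n) = Θ(n^(log_4 57))

Master theorem: compare f(n) = n^2 to n^(log_4 57) where log_4 57 ≈ 2.916. Since 2 < log_4 57, we have f(n) = O(n^(log_4 57 − ε)) for some ε > 0 — Case 1. Hence T(n) = Θ(n^(log_4 57)).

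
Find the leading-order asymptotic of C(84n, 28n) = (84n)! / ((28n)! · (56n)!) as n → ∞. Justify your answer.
C(84n, 28n) ~ (27/4)^(28n) · sqrt(3/(4π·28n))

Write N = 28n. Apply Stirling to each factorial:
  (3N)! ~ sqrt(2π·3N) · (3N/e)^(3N),
  N! ~ sqrt(2π N) · (N/e)^N,
  (2N)! ~ sqrt(2π·2N) · (2N/e)^(2N).
The exponential factors combine to (3N)^(3N) / (N^N · (2N)^(2N)) = 3^(3N)/2^(2N) = (3^3/2^2)^N = (27/4)^N.
The square-root prefactors combine to sqrt(2π·3N) / (sqrt(2π N)·sqrt(2π·2N)) = sqrt(3 / (2π·2·N)) = sqrt(3/(4π·28n)).
Substituting N = 28n: C(84n, 28n) ~ (27/4)^(28n) · sqrt(3/(4π·28n)).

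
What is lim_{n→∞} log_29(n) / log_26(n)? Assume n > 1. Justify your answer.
lim = ln(26) / ln(29) = log_29(26)

Change of base: log_29(n) = ln n / ln 29 and log_26(n) = ln n / ln 26. The ratio is (ln n / ln 29) · (ln 26 / ln n) = ln 26 / ln 29, a constant independent of n. So the limit is ln 26 / ln 29 = log_29(26).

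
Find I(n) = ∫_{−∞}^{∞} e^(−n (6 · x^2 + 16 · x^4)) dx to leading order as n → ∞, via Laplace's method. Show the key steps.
I(n) ~ sqrt(π/(6n))

φ(x) = 6 · x^2 + 16 · x^4 has its unique global minimum at x* = 0 (since φ'(x) = 12x + 64x^3 = 0 only at x = 0 for real x with both coefficients positive, and φ → ∞ as |x| → ∞). At x* = 0, φ(0) = 0 and φ''(0) = 12. Laplace's method then gives
  I(n) ~ sqrt(2π / (n · φ''(0))) · e^(−n φ(0)) = sqrt(2π / (12n)) = sqrt(π/(6n)).
The 16 · x^4 term contributes only at subleading order (an O(1/n) relative correction).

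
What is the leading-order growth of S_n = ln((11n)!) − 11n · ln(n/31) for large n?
S_n ~ 11n · (ln 341 − 1) + O(ln n)

Stirling: ln((11n)!) = 11n ln(11n) − 11n + O(ln n).
  S_n = 11n ln(11n) − 11n − 11n ln(n/31) + O(ln n)
      = 11n ln(11n) − 11n ln n + 11n ln 31 − 11n + O(ln n)
      = 11n ln 11 + 11n ln 31 − 11n + O(ln n)
      = 11n (ln 341 − 1) + O(ln n).
Numerically ln(341) − 1 ≈ 4.8319.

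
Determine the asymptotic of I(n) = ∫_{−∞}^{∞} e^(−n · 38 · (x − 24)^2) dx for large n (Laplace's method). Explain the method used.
I(n) = sqrt(π/(38n))

Here φ(x) = 38 · (x − 24)^2 has its unique minimum at x* = 24 with φ(x*) = 0 and φ''(x*) = 76. Laplace's method gives
  I(n) ~ e^(−n φ(x*)) · sqrt(2π / (n · φ''(x*))) = sqrt(2π / (76n)) = sqrt(π/(38n)).
This is exact: substituting u = (x − 24)·sqrt(38n) gives I(n) = (1/sqrt(38n)) ∫_{−∞}^{∞} e^(−u^2) du = sqrt(π/(38n)).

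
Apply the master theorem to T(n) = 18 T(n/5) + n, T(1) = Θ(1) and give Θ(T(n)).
T(n) = Θ(n^(log_5 18))

Master theorem: compare f(n) = n to n^(log_5 18) where log_5 18 ≈ 1.796. Since 1 < log_5 18, we have f(n) = O(n^(log_5 18 − ε)) for some ε > 0 — Case 1. Hence T(n) = Θ(n^(log_5 18)).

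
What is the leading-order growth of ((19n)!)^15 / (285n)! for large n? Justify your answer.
((19n)!)^15/(285n)! ~ ((2π·19n)^(14/2) / sqrt(15)) · 15^(−15·19n)  →  0

Write N = 19n. Stirling: N! ~ sqrt(2π N)(N/e)^N and (15N)! ~ sqrt(2π·15N)·(15N/e)^(15N).
  (N!)^15/(15N)! ~ (2π N)^(15/2) (N/e)^(15N) / [sqrt(2π·15N) (15N/e)^(15N)]
     = (2π N)^(15/2) / sqrt(2π·15N) · (N/(15N))^(15N)
     = (2π N)^((15−1)/2) / sqrt(15) · 15^(−15N).
Since 15^15 > 1, the factor 15^(−15N) decays exponentially, so the ratio → 0. Substituting N = 19n gives the stated form.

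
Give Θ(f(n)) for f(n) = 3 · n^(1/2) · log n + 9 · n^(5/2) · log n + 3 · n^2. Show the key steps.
f(n) ∈ Θ(n^(5/2) · log n)

Compare the terms by growth order. For large n, n^a · (log n)^b dominates n^a' · (log n)^b' iff a > a', or (a = a' and b > b'). Ranking the 3 terms shows the dominant one is 9 · n^(5/2) · log n. Hence f(n) ∈ Θ(n^(5/2) · log n).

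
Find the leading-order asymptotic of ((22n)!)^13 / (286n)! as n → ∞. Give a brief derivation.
((22n)!)^13/(286n)! ~ ((2π·22n)^(12/2) / sqrt(13)) · 13^(−13·22n)  →  0

Write N = 22n. Stirling: N! ~ sqrt(2π N)(N/e)^N and (13N)! ~ sqrt(2π·13N)·(13N/e)^(13N).
  (N!)^13/(13N)! ~ (2π N)^(13/2) (N/e)^(13N) / [sqrt(2π·13N) (13N/e)^(13N)]
     = (2π N)^(13/2) / sqrt(2π·13N) · (N/(13N))^(13N)
     = (2π N)^((13−1)/2) / sqrt(13) · 13^(−13N).
Since 13^13 > 1, the factor 13^(−13N) decays exponentially, so the ratio → 0. Substituting N = 22n gives the stated form.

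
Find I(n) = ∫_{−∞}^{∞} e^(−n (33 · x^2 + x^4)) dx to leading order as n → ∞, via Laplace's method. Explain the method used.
I(n) ~ sqrt(π/(33n))

φ(x) = 33 · x^2 + x^4 has its unique global minimum at x* = 0 (since φ'(x) = 66x + 4x^3 = 0 only at x = 0 for real x with both coefficients positive, and φ → ∞ as |x| → ∞). At x* = 0, φ(0) = 0 and φ''(0) = 66. Laplace's method then gives
  I(n) ~ sqrt(2π / (n · φ''(0))) · e^(−n φ(0)) = sqrt(2π / (66n)) = sqrt(π/(33n)).
The x^4 term contributes only at subleading order (an O(1/n) relative correction).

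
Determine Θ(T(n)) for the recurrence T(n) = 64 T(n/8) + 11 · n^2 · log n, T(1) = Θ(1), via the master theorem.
T(n) = Θ(n^2 · (log n)^2)

Here log_8 64 = 2 and f(n) = 11 · n^2 · log n = Θ(n^(log_8 64) · (log n)^1). This is the extended Case 2 of the master theorem (f matches the critical exponent up to log factors), giving T(n) = Θ(n^(log_8 64) · (log n)^(1+1)) = Θ(n^2 · (log n)^2).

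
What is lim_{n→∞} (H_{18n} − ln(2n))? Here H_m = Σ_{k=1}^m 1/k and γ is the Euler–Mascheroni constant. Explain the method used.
lim = ln 9 + γ

By Euler-Maclaurin, H_m = ln m + γ + O(1/m). So
  H_{18n} − ln(2n) = ln(18n) + γ − ln(2n) + O(1/n)
                       = ln(18/2) + γ + O(1/n).
Hence the limit is ln(18/2) + γ (= ln 9).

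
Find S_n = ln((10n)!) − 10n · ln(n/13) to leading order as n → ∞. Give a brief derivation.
S_n ~ 10n · (ln 130 − 1) + O(ln n)

Stirling: ln((10n)!) = 10n ln(10n) − 10n + O(ln n).
  S_n = 10n ln(10n) − 10n − 10n ln(n/13) + O(ln n)
      = 10n ln(10n) − 10n ln n + 10n ln 13 − 10n + O(ln n)
      = 10n ln 10 + 10n ln 13 − 10n + O(ln n)
      = 10n (ln 130 − 1) + O(ln n).
Numerically ln(130) − 1 ≈ 3.8675.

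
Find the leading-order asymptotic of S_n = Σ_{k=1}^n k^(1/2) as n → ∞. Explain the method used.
S_n ~ (2/3) · n^(3/2)

Integral comparison: Σ_{k=1}^n k^(1/2) = ∫_0^n x^(1/2) dx + O(n^(1/2)). The integral is n^(1 + 1/2) / (1 + 1/2) = n^((1+2)/2) / ((1+2)/2) = (2/3) · n^(3/2).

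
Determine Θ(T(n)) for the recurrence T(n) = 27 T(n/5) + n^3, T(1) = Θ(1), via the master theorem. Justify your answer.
T(n) = Θ(n^3)

log_5 27 ≈ 2.048. f(n) = n^3 dominates n^(log_5 27) since 3 > 2.048, and the regularity condition a·f(n/b) = 27·(n/5)^3 = (27/125)·n^3 ≤ c·f(n) holds with c = 27/125 ≈ 0.216 < 1. So this is Case 3: T(n) = Θ(f(n)) = Θ(n^3).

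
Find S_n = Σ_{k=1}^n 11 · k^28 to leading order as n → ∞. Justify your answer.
S_n ~ 11 · n^29 / 29

By integral comparison (Euler-Maclaurin), Σ_{k=1}^n 11 · k^28 = 11 · ∫_0^n x^28 dx + O(n^28) = 11 · n^29/29 + O(n^28). (Equivalently, Faulhaber's formula gives the same leading term.)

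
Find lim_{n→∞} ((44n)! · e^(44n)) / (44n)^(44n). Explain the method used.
lim = ∞

Stirling: (44n)! ~ sqrt(2π·44n) · (44n/e)^(44n). Hence
  (44n)! · e^(44n) / (44n)^(44n) ~ sqrt(2π·44n) = sqrt(2π·44) · sqrt(n) → ∞.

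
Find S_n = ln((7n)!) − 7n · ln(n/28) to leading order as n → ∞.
S_n ~ 7n · (ln 196 − 1) + O(ln n)

Stirling: ln((7n)!) = 7n ln(7n) − 7n + O(ln n).
  S_n = 7n ln(7n) − 7n − 7n ln(n/28) + O(ln n)
      = 7n ln(7n) − 7n ln n + 7n ln 28 − 7n + O(ln n)
      = 7n ln 7 + 7n ln 28 − 7n + O(ln n)
      = 7n (ln 196 − 1) + O(ln n).
Numerically ln(196) − 1 ≈ 4.2781.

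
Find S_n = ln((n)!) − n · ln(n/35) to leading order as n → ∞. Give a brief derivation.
S_n ~ n · (ln 35 − 1) + O(ln n)

Stirling: ln((n)!) = n ln(n) − n + O(ln n).
  S_n = n ln(n) − n − n ln(n/35) + O(ln n)
      = n ln(n) − n ln n + n ln 35 − n + O(ln n)
      = n ln 35 − n + O(ln n)
      = n (ln 35 − 1) + O(ln n).
Numerically ln(35) − 1 ≈ 2.5553.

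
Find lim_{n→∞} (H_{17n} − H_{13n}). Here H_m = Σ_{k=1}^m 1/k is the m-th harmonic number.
lim = ln(17/13)

Euler-Maclaurin gives H_m = ln m + γ + 1/(2m) + O(1/m^2). The γ and O(1/m) terms cancel in the difference:
  H_{17n} − H_{13n} = ln(17n) − ln(13n) + O(1/n) = ln(17/13) + O(1/n).
Hence the limit is ln(17/13).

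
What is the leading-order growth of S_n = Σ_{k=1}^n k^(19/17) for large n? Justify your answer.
S_n ~ (17/36) · n^(36/17)

Integral comparison: Σ_{k=1}^n k^(19/17) = ∫_0^n x^(19/17) dx + O(n^(19/17)). The integral is n^(1 + 19/17) / (1 + 19/17) = n^((19+17)/17) / ((19+17)/17) = (17/36) · n^(36/17).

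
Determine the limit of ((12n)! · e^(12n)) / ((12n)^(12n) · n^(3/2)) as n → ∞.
lim = 0

Stirling: (12n)! ~ sqrt(2π·12n) · (12n/e)^(12n). Hence
  (12n)! · e^(12n) / (12n)^(12n) ~ sqrt(2π·12n).
Dividing by n^(3/2): sqrt(2π·12n) / n^(3/2) = sqrt(2π·12) · n^((1−3)/2), so the expression behaves like sqrt(2π·12) · n^((1−3)/2) → 0.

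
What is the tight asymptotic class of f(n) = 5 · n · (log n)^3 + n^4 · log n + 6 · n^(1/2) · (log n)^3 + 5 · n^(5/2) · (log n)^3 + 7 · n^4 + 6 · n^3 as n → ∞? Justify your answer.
f(n) ∈ Θ(n^4 · log n)

Compare the terms by growth order. For large n, n^a · (log n)^b dominates n^a' · (log n)^b' iff a > a', or (a = a' and b > b'). Ranking the 6 terms shows the dominant one is n^4 · log n. Hence f(n) ∈ Θ(n^4 · log n).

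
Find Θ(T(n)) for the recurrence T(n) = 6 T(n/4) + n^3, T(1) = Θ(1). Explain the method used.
T(n) = Θ(n^3)

log_4 6 ≈ 1.292. f(n) = n^3 dominates n^(log_4 6) since 3 > 1.292, and the regularity condition a·f(n/b) = 6·(n/4)^3 = (6/64)·n^3 ≤ c·f(n) holds with c = 6/64 ≈ 0.0938 < 1. So this is Case 3: T(n) = Θ(f(n)) = Θ(n^3).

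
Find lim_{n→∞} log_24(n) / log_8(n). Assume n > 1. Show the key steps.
lim = ln(8) / ln(24) = log_24(8)

Change of base: log_24(n) = ln n / ln 24 and log_8(n) = ln n / ln 8. The ratio is (ln n / ln 24) · (ln 8 / ln n) = ln 8 / ln 24, a constant independent of n. So the limit is ln 8 / ln 24 = log_24(8).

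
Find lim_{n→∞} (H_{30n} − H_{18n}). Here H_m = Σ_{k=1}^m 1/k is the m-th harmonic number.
lim = ln(30/18) = ln(5/3)

Euler-Maclaurin gives H_m = ln m + γ + 1/(2m) + O(1/m^2). The γ and O(1/m) terms cancel in the difference:
  H_{30n} − H_{18n} = ln(30n) − ln(18n) + O(1/n) = ln(30/18) + O(1/n).
Hence the limit is ln(30/18) = ln(5/3).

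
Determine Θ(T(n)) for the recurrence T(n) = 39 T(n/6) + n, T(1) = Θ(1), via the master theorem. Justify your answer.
T(n) = Θ(n^(log_6 39))

Master theorem: compare f(n) = n to n^(log_6 39) where log_6 39 ≈ 2.045. Since 1 < log_6 39, we have f(n) = O(n^(log_6 39 − ε)) for some ε > 0 — Case 1. Hence T(n) = Θ(n^(log_6 39)).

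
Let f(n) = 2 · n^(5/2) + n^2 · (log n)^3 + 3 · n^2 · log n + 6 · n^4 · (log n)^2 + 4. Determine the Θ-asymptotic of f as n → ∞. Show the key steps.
f(n) ∈ Θ(n^4 · (log n)^2)

Compare the terms by growth order. For large n, n^a · (log n)^b dominates n^a' · (log n)^b' iff a > a', or (a = a' and b > b'). Ranking the 5 terms shows the dominant one is 6 · n^4 · (log n)^2. Hence f(n) ∈ Θ(n^4 · (log n)^2).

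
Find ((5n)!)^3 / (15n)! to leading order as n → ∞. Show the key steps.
((5n)!)^3/(15n)! ~ ((2π·5n)^(2/2) / sqrt(3)) · 3^(−3·5n)  →  0

Write N = 5n. Stirling: N! ~ sqrt(2π N)(N/e)^N and (3N)! ~ sqrt(2π·3N)·(3N/e)^(3N).
  (N!)^3/(3N)! ~ (2π N)^(3/2) (N/e)^(3N) / [sqrt(2π·3N) (3N/e)^(3N)]
     = (2π N)^(3/2) / sqrt(2π·3N) · (N/(3N))^(3N)
     = (2π N)^((3−1)/2) / sqrt(3) · 3^(−3N).
Since 3^3 > 1, the factor 3^(−3N) decays exponentially, so the ratio → 0. Substituting N = 5n gives the stated form.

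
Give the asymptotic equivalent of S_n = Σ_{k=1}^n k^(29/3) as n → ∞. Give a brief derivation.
S_n ~ (3/32) · n^(32/3)

Integral comparison: Σ_{k=1}^n k^(29/3) = ∫_0^n x^(29/3) dx + O(n^(29/3)). The integral is n^(1 + 29/3) / (1 + 29/3) = n^((29+3)/3) / ((29+3)/3) = (3/32) · n^(32/3).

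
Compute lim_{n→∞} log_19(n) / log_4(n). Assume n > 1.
lim = ln(4) / ln(19) = log_19(4)

Change of base: log_19(n) = ln n / ln 19 and log_4(n) = ln n / ln 4. The ratio is (ln n / ln 19) · (ln 4 / ln n) = ln 4 / ln 19, a constant independent of n. So the limit is ln 4 / ln 19 = log_19(4).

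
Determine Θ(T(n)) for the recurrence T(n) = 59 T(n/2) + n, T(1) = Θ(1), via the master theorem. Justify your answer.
T(n) = Θ(n^(log_2 59))

Master theorem: compare f(n) = n to n^(log_2 59) where log_2 59 ≈ 5.883. Since 1 < log_2 59, we have f(n) = O(n^(log_2 59 − ε)) for some ε > 0 — Case 1. Hence T(n) = Θ(n^(log_2 59)).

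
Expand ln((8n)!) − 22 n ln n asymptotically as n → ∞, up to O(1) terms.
ln((8n)!) − 22 n ln n = −14 n ln n + 8(ln 8 − 1) n + (1/2) ln(2π·8n) + O(1/n)

Stirling: ln((8n)!) = 8n ln(8n) − 8n + (1/2) ln(2π·8n) + O(1/n).
Expand 8n ln(8n) = 8n (ln n + ln 8) = 8n ln n + 8n ln 8.
Subtract 22n ln n: leading term is (8 − 22) n ln n = −14 n ln n. The next term is 8n ln 8 − 8n = 8(ln 8 − 1) n. Then the (1/2) ln(2π·8n) correction.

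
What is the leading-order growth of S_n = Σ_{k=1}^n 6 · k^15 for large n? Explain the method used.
S_n ~ 3 · n^16 / 8

By integral comparison (Euler-Maclaurin), Σ_{k=1}^n 6 · k^15 = 6 · ∫_0^n x^15 dx + O(n^15) = 6 · n^16/16 = 3 · n^16 / 8 + O(n^15). (Equivalently, Faulhaber's formula gives the same leading term.)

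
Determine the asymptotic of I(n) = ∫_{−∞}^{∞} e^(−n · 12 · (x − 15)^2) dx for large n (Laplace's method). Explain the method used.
I(n) = sqrt(π/(12n))

Here φ(x) = 12 · (x − 15)^2 has its unique minimum at x* = 15 with φ(x*) = 0 and φ''(x*) = 24. Laplace's method gives
  I(n) ~ e^(−n φ(x*)) · sqrt(2π / (n · φ''(x*))) = sqrt(2π / (24n)) = sqrt(π/(12n)).
This is exact: substituting u = (x − 15)·sqrt(12n) gives I(n) = (1/sqrt(12n)) ∫_{−∞}^{∞} e^(−u^2) du = sqrt(π/(12n)).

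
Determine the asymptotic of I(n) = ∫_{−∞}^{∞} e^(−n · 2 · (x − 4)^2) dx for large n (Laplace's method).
I(n) = sqrt(π/(2n))

Here φ(x) = 2 · (x − 4)^2 has its unique minimum at x* = 4 with φ(x*) = 0 and φ''(x*) = 4. Laplace's method gives
  I(n) ~ e^(−n φ(x*)) · sqrt(2π / (n · φ''(x*))) = sqrt(2π / (4n)) = sqrt(π/(2n)).
This is exact: substituting u = (x − 4)·sqrt(2n) gives I(n) = (1/sqrt(2n)) ∫_{−∞}^{∞} e^(−u^2) du = sqrt(π/(2n)).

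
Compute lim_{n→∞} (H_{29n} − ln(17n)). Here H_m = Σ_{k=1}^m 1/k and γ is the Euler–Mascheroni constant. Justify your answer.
lim = ln(29/17) + γ

By Euler-Maclaurin, H_m = ln m + γ + O(1/m). So
  H_{29n} − ln(17n) = ln(29n) + γ − ln(17n) + O(1/n)
                       = ln(29/17) + γ + O(1/n).
Hence the limit is ln(29/17) + γ.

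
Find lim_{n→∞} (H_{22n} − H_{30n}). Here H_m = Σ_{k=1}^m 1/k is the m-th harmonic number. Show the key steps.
lim = ln(22/30) = ln(11/15)

Euler-Maclaurin gives H_m = ln m + γ + 1/(2m) + O(1/m^2). The γ and O(1/m) terms cancel in the difference:
  H_{22n} − H_{30n} = ln(22n) − ln(30n) + O(1/n) = ln(22/30) + O(1/n).
Hence the limit is ln(22/30) = ln(11/15).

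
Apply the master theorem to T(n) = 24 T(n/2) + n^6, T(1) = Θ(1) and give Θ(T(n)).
T(n) = Θ(n^6)

log_2 24 ≈ 4.585. f(n) = n^6 dominates n^(log_2 24) since 6 > 4.585, and the regularity condition a·f(n/b) = 24·(n/2)^6 = (24/64)·n^6 ≤ c·f(n) holds with c = 24/64 ≈ 0.375 < 1. So this is Case 3: T(n) = Θ(f(n)) = Θ(n^6).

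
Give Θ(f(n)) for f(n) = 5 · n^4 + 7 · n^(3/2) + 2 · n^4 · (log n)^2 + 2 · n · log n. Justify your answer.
f(n) ∈ Θ(n^4 · (log n)^2)

Compare the terms by growth order. For large n, n^a · (log n)^b dominates n^a' · (log n)^b' iff a > a', or (a = a' and b > b'). Ranking the 4 terms shows the dominant one is 2 · n^4 · (log n)^2. Hence f(n) ∈ Θ(n^4 · (log n)^2).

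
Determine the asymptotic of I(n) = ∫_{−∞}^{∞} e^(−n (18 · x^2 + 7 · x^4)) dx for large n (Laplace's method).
I(n) ~ sqrt(π/(18n))

φ(x) = 18 · x^2 + 7 · x^4 has its unique global minimum at x* = 0 (since φ'(x) = 36x + 28x^3 = 0 only at x = 0 for real x with both coefficients positive, and φ → ∞ as |x| → ∞). At x* = 0, φ(0) = 0 and φ''(0) = 36. Laplace's method then gives
  I(n) ~ sqrt(2π / (n · φ''(0))) · e^(−n φ(0)) = sqrt(2π / (36n)) = sqrt(π/(18n)).
The 7 · x^4 term contributes only at subleading order (an O(1/n) relative correction).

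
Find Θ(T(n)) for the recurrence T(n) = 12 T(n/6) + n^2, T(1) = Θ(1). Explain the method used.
T(n) = Θ(n^2)

log_6 12 ≈ 1.387. f(n) = n^2 dominates n^(log_6 12) since 2 > 1.387, and the regularity condition a·f(n/b) = 12·(n/6)^2 = (12/36)·n^2 ≤ c·f(n) holds with c = 12/36 ≈ 0.333 < 1. So this is Case 3: T(n) = Θ(f(n)) = Θ(n^2).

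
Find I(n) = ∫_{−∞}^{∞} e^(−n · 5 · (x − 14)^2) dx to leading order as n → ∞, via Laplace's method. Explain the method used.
I(n) = sqrt(π/(5n))

Here φ(x) = 5 · (x − 14)^2 has its unique minimum at x* = 14 with φ(x*) = 0 and φ''(x*) = 10. Laplace's method gives
  I(n) ~ e^(−n φ(x*)) · sqrt(2π / (n · φ''(x*))) = sqrt(2π / (10n)) = sqrt(π/(5n)).
This is exact: substituting u = (x − 14)·sqrt(5n) gives I(n) = (1/sqrt(5n)) ∫_{−∞}^{∞} e^(−u^2) du = sqrt(π/(5n)).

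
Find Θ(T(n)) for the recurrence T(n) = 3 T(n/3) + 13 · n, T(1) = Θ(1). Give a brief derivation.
T(n) = Θ(n log n)

log_3 3 = 1, and f(n) = 13 · n = Θ(n^(log_3 3)). This is Case 2 of the master theorem: T(n) = Θ(f(n) · log n) = Θ(n log n).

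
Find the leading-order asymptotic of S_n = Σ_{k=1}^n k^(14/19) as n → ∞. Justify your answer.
S_n ~ (19/33) · n^(33/19)

Integral comparison: Σ_{k=1}^n k^(14/19) = ∫_0^n x^(14/19) dx + O(n^(14/19)). The integral is n^(1 + 14/19) / (1 + 14/19) = n^((14+19)/19) / ((14+19)/19) = (19/33) · n^(33/19).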